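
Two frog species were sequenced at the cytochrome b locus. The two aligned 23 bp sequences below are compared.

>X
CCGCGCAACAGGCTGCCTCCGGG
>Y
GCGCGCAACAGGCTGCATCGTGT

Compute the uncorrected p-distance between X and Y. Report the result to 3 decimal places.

0.217

The sequences differ at 5 of 23 positions (sites 1, 17, 20, 21, 23).
p = 5/23 = 0.217391… ≈ 0.217 (to 3 d.p.).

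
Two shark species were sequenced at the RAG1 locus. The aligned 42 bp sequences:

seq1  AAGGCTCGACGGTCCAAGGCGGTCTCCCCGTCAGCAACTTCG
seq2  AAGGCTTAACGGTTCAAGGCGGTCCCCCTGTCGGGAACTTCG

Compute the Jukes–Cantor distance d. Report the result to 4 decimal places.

0.1885

The sequences differ at 7 of 42 sites (7, 8, 14, 25, 29, 33, 35), so p = 7/42 ≈ 0.166667.
d = −(3/4) ln(1 − 4p/3) = −0.75 ln(1 − 0.222223) = −0.75 ln(0.777777)
  = −0.75 × (-0.251315) = 0.188486 substitutions/site.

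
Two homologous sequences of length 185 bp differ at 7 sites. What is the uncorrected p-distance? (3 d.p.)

p = 7/185 = 0.037837… ≈ 0.038 (to 3 d.p.).

0.038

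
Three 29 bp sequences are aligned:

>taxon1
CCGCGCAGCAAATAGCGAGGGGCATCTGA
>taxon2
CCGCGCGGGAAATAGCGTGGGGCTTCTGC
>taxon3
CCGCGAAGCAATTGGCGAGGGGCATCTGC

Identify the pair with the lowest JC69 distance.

taxon1–taxon2: 5/29 differ, p = 0.172, d = 0.196.
taxon1–taxon3: 4/29 differ, p = 0.138, d = 0.152.
taxon2–taxon3: 7/29 differ, p = 0.241, d = 0.291.
The smallest distance is between taxon1 and taxon3.

taxon1 and taxon3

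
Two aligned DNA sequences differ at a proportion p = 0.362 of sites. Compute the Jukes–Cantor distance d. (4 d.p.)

d = −(3/4) ln(1 − 4p/3) = −0.75 ln(1 − 0.482667) = −0.75 ln(0.517333)
  = −0.75 × (-0.659069) = 0.494302 substitutions/site.

0.4943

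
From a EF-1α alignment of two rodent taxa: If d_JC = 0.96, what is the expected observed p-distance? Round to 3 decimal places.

p = (3/4)(1 − e^(−4d/3)) = 0.75 × (1 − e^(-1.28)) = 0.75 × (1 − 0.278037) = 0.541472.

0.541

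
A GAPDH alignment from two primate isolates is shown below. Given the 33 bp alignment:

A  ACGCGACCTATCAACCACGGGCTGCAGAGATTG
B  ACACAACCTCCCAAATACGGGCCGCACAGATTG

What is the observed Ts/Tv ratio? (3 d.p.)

1.667

Transitions are A↔G and C↔T; transversions are all other mismatches.
Transitions: 5. Transversions: 3.
R = 5/3 = 1.666666… ≈ 1.667 (to 3 d.p.).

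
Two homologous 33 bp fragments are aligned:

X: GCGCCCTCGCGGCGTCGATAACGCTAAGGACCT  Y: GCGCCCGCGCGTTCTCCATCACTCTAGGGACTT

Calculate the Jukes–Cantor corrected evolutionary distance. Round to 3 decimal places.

The sequences differ at 9 of 33 sites (7, 12, 13, 14, 17, 20, 23, 27, 32), so p = 9/33 ≈ 0.272727.
d = −(3/4) ln(1 − 4p/3) = −0.75 ln(1 − 0.363636) = −0.75 ln(0.636364)
  = −0.75 × (-0.451985) = 0.338989 substitutions/site.

0.339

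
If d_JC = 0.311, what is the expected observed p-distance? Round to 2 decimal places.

0.25

p = (3/4)(1 − e^(−4d/3)) = 0.75 × (1 − e^(-0.414667)) = 0.75 × (1 − 0.660560) = 0.254580.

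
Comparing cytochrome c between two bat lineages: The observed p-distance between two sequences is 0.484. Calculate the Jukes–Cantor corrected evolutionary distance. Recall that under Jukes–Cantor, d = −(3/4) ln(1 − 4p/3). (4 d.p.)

d = −(3/4) ln(1 − 4p/3) = −0.75 ln(1 − 0.645333) = −0.75 ln(0.354667)
  = −0.75 × (-1.036576) = 0.777432 substitutions/site.

0.7774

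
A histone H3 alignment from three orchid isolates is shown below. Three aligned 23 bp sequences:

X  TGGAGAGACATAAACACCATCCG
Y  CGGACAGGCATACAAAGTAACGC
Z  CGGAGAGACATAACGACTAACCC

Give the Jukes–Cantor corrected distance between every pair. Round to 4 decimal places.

X–Y: 10/23 sites differ → p ≈ 0.434783, d = −0.75 ln(1 − 0.579711) = 0.650110 ≈ 0.6501.
X–Z: 6/23 sites differ → p ≈ 0.26087, d = −0.75 ln(1 − 0.347827) = 0.320584 ≈ 0.3206.
Y–Z: 7/23 sites differ → p ≈ 0.304348, d = −0.75 ln(1 − 0.405797) = 0.390401 ≈ 0.3904.

d(X,Y) = 0.6501, d(X,Z) = 0.3206, d(Y,Z) = 0.3904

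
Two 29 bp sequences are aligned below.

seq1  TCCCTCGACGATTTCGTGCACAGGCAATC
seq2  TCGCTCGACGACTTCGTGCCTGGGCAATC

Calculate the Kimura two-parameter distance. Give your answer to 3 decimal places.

Of 29 sites, 3 differences are transitions and 2 are transversions, so P = 3/29 ≈ 0.103448 and Q = 2/29 ≈ 0.068966.
Under the Kimura two-parameter model, d = −½ ln(1 − 2P − Q) − ¼ ln(1 − 2Q).
1 − 2P − Q = 0.724138, giving −½ ln(0.724138) = 0.161387.
1 − 2Q = 0.862068, giving −¼ ln(0.862068) = 0.037105.
d = 0.161387 + 0.037105 = 0.198492.

0.198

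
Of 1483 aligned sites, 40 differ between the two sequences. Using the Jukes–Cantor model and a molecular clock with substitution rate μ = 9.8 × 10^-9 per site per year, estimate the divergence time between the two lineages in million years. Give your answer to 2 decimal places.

1.40

p = 40/1483 ≈ 0.026972.
d = −(3/4) ln(1 − 4p/3) = −0.75 ln(1 − 0.035963) = −0.75 ln(0.964037)
  = −0.75 × (-0.036626) = 0.027470 substitutions/site.
Under a molecular clock d = 2μt, so t = d/(2μ) = 0.027470 / (2 × 9.8 × 10^-9) = 1.40 million years.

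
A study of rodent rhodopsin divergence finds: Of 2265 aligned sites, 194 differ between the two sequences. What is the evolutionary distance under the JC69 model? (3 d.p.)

0.091

p = 194/2265 ≈ 0.085651.
d = −(3/4) ln(1 − 4p/3) = −0.75 ln(1 − 0.114201) = −0.75 ln(0.885799)
  = −0.75 × (-0.121265) = 0.090949 substitutions/site.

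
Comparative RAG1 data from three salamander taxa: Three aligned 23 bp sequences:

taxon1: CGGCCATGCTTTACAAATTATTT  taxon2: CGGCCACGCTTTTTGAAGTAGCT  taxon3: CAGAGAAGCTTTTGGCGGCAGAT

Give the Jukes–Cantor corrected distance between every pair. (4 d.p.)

d(taxon1,taxon2) = 0.3904, d(taxon1,taxon3) = 1.0507, d(taxon2,taxon3) = 0.5532

taxon1–taxon2: 7/23 sites differ → p ≈ 0.304348, d = −0.75 ln(1 − 0.405797) = 0.390401 ≈ 0.3904.
taxon1–taxon3: 13/23 sites differ → p ≈ 0.565217, d = −0.75 ln(1 − 0.753623) = 1.050669 ≈ 1.0507.
taxon2–taxon3: 9/23 sites differ → p ≈ 0.391304, d = −0.75 ln(1 − 0.521739) = 0.553199 ≈ 0.5532.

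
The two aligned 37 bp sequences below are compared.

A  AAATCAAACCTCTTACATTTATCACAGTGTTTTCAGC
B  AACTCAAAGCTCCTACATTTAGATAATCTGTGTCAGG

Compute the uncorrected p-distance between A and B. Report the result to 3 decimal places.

0.351

The sequences differ at 13 of 37 positions.
p = 13/37 = 0.351351… ≈ 0.351 (to 3 d.p.).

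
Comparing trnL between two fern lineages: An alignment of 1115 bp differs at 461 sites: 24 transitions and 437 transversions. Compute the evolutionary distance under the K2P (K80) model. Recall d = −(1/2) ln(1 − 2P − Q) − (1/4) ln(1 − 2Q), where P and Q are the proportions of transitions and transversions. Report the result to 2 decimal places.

P = 24/1115 ≈ 0.021525 and Q = 437/1115 ≈ 0.391928.
Under the Kimura two-parameter model, d = −½ ln(1 − 2P − Q) − ¼ ln(1 − 2Q).
1 − 2P − Q = 0.565022, giving −½ ln(0.565022) = 0.285445.
1 − 2Q = 0.216144, giving −¼ ln(0.216144) = 0.382953.
d = 0.285445 + 0.382953 = 0.668398.

0.67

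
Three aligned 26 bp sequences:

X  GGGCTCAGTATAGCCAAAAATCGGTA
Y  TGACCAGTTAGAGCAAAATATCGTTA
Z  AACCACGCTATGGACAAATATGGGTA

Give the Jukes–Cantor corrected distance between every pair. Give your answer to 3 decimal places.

d(X,Y) = 0.539, d(X,Z) = 0.539, d(Y,Z) = 0.717

X–Y: 10/26 sites differ → p ≈ 0.384615, d = −0.75 ln(1 − 0.51282) = 0.539341 ≈ 0.539.
X–Z: 10/26 sites differ → p ≈ 0.384615, d = −0.75 ln(1 − 0.51282) = 0.539341 ≈ 0.539.
Y–Z: 12/26 sites differ → p ≈ 0.461538, d = −0.75 ln(1 − 0.615384) = 0.716632 ≈ 0.717.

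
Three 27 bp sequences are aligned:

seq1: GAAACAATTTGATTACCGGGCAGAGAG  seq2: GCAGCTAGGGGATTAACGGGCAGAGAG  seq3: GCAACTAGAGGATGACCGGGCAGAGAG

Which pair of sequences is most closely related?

seq2 and seq3

seq1–seq2: 7/27 differ, p = 0.259, d = 0.318.
seq1–seq3: 6/27 differ, p = 0.222, d = 0.264.
seq2–seq3: 4/27 differ, p = 0.148, d = 0.165.
The smallest distance is between seq2 and seq3.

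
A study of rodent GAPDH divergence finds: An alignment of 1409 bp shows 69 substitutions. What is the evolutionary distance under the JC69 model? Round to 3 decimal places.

0.051

p = 69/1409 ≈ 0.048971.
d = −(3/4) ln(1 − 4p/3) = −0.75 ln(1 − 0.065295) = −0.75 ln(0.934705)
  = −0.75 × (-0.067524) = 0.050643 substitutions/site.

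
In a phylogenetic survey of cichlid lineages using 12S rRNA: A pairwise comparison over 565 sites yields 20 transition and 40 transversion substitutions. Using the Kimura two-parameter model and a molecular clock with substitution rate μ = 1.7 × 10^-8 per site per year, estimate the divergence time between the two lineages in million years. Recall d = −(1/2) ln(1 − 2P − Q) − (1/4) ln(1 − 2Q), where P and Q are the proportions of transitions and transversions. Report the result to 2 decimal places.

3.37

P = 20/565 ≈ 0.035398 and Q = 40/565 ≈ 0.070796.
Under the Kimura two-parameter model, d = −½ ln(1 − 2P − Q) − ¼ ln(1 − 2Q).
1 − 2P − Q = 0.858408, giving −½ ln(0.858408) = 0.076338.
1 − 2Q = 0.858408, giving −¼ ln(0.858408) = 0.038169.
d = 0.076338 + 0.038169 = 0.114507.
Under a molecular clock d = 2μt, so t = d/(2μ) = 0.114507 / (2 × 1.7 × 10^-8) = 3.37 million years.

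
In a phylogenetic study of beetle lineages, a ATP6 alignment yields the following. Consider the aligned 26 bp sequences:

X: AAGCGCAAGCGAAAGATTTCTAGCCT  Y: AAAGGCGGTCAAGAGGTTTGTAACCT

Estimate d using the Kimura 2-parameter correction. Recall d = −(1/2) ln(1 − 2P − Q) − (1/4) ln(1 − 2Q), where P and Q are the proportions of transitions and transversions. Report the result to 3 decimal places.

Of 26 sites, 7 differences are transitions and 3 are transversions, so P = 7/26 ≈ 0.269231 and Q = 3/26 ≈ 0.115385.
Under the Kimura two-parameter model, d = −½ ln(1 − 2P − Q) − ¼ ln(1 − 2Q).
1 − 2P − Q = 0.346153, giving −½ ln(0.346153) = 0.530437.
1 − 2Q = 0.76923, giving −¼ ln(0.76923) = 0.065591.
d = 0.530437 + 0.065591 = 0.596028.

0.596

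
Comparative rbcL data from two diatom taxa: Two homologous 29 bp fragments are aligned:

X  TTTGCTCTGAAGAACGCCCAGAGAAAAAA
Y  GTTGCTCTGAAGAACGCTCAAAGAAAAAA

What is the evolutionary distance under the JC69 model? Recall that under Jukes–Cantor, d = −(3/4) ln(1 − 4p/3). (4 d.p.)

The sequences differ at 3 of 29 sites (1, 18, 21), so p = 3/29 ≈ 0.103448.
d = −(3/4) ln(1 − 4p/3) = −0.75 ln(1 − 0.137931) = −0.75 ln(0.862069)
  = −0.75 × (-0.148420) = 0.111315 substitutions/site.

0.1113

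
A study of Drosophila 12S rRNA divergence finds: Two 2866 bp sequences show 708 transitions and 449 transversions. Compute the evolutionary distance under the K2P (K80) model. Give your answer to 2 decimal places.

0.62

P = 708/2866 ≈ 0.247034 and Q = 449/2866 ≈ 0.156664.
Under the Kimura two-parameter model, d = −½ ln(1 − 2P − Q) − ¼ ln(1 − 2Q).
1 − 2P − Q = 0.349268, giving −½ ln(0.349268) = 0.525958.
1 − 2Q = 0.686672, giving −¼ ln(0.686672) = 0.093975.
d = 0.525958 + 0.093975 = 0.619933.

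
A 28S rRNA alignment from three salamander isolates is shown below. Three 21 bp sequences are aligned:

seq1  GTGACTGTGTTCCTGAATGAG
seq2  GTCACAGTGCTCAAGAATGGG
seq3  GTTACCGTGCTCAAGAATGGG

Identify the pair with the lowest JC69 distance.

seq1–seq2: 6/21 differ, p = 0.286, d = 0.360.
seq1–seq3: 6/21 differ, p = 0.286, d = 0.360.
seq2–seq3: 2/21 differ, p = 0.095, d = 0.102.
The smallest distance is between seq2 and seq3.

seq2 and seq3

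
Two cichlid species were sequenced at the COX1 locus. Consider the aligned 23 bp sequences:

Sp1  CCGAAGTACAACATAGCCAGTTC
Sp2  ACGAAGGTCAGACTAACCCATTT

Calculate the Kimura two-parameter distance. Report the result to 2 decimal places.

0.65

Of 23 sites, 4 differences are transitions and 6 are transversions, so P = 4/23 ≈ 0.173913 and Q = 6/23 ≈ 0.26087.
Under the Kimura two-parameter model, d = −½ ln(1 − 2P − Q) − ¼ ln(1 − 2Q).
1 − 2P − Q = 0.391304, giving −½ ln(0.391304) = 0.469135.
1 − 2Q = 0.47826, giving −¼ ln(0.47826) = 0.184400.
d = 0.469135 + 0.184400 = 0.653535.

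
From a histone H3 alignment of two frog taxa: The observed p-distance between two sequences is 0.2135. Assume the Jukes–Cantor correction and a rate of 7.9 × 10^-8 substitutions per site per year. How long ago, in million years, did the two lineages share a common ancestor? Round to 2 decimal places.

1.59

d = −(3/4) ln(1 − 4p/3) = −0.75 ln(1 − 0.284667) = −0.75 ln(0.715333)
  = −0.75 × (-0.335007) = 0.251255 substitutions/site.
Under a molecular clock d = 2μt, so t = d/(2μ) = 0.251255 / (2 × 7.9 × 10^-8) = 1.59 million years.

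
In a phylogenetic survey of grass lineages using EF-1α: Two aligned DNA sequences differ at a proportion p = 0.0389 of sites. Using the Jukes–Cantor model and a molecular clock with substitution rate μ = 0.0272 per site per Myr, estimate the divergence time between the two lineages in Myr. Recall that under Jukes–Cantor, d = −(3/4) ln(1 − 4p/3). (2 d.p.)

d = −(3/4) ln(1 − 4p/3) = −0.75 ln(1 − 0.051867) = −0.75 ln(0.948133)
  = −0.75 × (-0.053260) = 0.039945 substitutions/site.
Under a molecular clock d = 2μt, so t = d/(2μ) = 0.039945 / (2 × 0.0272) = 0.73 Myr.

0.73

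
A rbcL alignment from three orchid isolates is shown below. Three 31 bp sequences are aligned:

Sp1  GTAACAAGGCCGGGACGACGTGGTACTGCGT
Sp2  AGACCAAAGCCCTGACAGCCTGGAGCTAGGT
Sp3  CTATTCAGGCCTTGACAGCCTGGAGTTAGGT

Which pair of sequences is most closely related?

Sp2 and Sp3

Sp1–Sp2: 13/31 differ, p = 0.419, d = 0.614.
Sp1–Sp3: 14/31 differ, p = 0.452, d = 0.691.
Sp2–Sp3: 8/31 differ, p = 0.258, d = 0.316.
The smallest distance is between Sp2 and Sp3.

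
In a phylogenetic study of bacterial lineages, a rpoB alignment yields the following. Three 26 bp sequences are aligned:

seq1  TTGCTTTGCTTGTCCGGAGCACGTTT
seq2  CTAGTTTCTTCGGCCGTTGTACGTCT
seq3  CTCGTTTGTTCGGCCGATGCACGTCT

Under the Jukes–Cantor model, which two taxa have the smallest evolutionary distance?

seq2 and seq3

seq1–seq2: 11/26 differ, p = 0.423, d = 0.623.
seq1–seq3: 9/26 differ, p = 0.346, d = 0.464.
seq2–seq3: 4/26 differ, p = 0.154, d = 0.172.
The smallest distance is between seq2 and seq3.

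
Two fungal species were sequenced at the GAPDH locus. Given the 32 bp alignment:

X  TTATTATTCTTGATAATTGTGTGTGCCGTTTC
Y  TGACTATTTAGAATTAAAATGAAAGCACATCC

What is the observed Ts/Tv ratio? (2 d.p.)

Transitions are A↔G and C↔T; transversions are all other mismatches.
Transitions: 6. Transversions: 11.
R = 6/11 = 0.545454… ≈ 0.55 (to 2 d.p.).

0.55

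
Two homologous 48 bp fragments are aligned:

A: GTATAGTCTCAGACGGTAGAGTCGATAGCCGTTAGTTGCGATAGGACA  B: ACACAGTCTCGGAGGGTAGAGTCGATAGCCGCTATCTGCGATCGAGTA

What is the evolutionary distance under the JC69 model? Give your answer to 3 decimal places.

The sequences differ at 12 of 48 sites, so p = 12/48 = 0.25.
d = −(3/4) ln(1 − 4p/3) = −0.75 ln(1 − 0.333333) = −0.75 ln(0.666667)
  = −0.75 × (-0.405465) = 0.304099 substitutions/site.

0.304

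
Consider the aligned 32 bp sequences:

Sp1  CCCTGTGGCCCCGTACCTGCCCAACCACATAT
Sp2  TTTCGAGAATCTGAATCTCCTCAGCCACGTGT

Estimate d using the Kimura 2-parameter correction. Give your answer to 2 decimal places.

1.11

Of 32 sites, 12 differences are transitions and 4 are transversions, so P = 12/32 = 0.375 and Q = 4/32 = 0.125.
Under the Kimura two-parameter model, d = −½ ln(1 − 2P − Q) − ¼ ln(1 − 2Q).
1 − 2P − Q = 0.125, giving −½ ln(0.125) = 1.039721.
1 − 2Q = 0.75, giving −¼ ln(0.75) = 0.071921.
d = 1.039721 + 0.071921 = 1.111642.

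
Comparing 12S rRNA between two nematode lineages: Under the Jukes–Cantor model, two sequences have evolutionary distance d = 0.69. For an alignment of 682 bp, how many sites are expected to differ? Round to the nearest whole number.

308

Invert JC69: p = (3/4)(1 − e^(−4d/3)) = 0.75 × (1 − e^(-0.92)) = 0.75 × (1 − 0.398519) = 0.451111.
Expected differing sites = pL ≈ 0.451111 × 682 = 307.657702 ≈ 308.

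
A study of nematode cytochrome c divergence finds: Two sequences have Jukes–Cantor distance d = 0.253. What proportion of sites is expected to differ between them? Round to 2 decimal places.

p = (3/4)(1 − e^(−4d/3)) = 0.75 × (1 − e^(-0.337333)) = 0.75 × (1 − 0.713671) = 0.214747.

0.21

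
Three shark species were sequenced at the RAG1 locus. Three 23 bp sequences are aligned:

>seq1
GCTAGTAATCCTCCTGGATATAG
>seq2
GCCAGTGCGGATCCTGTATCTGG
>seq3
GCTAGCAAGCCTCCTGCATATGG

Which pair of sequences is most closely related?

seq1–seq2: 9/23 differ, p = 0.391, d = 0.553.
seq1–seq3: 4/23 differ, p = 0.174, d = 0.198.
seq2–seq3: 8/23 differ, p = 0.348, d = 0.467.
The smallest distance is between seq1 and seq3.

seq1 and seq3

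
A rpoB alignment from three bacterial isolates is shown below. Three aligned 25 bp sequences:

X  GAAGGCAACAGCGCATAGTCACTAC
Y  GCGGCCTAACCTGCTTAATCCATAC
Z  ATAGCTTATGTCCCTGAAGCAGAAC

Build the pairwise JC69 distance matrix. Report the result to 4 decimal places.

d(X,Y) = 0.7662, d(X,Z) = 1.2071, d(Y,Z) = 1.0298

X–Y: 12/25 sites differ → p = 0.48, d = −0.75 ln(1 − 0.64) = 0.766238 ≈ 0.7662.
X–Z: 15/25 sites differ → p = 0.6, d = −0.75 ln(1 − 0.8) = 1.207078 ≈ 1.2071.
Y–Z: 14/25 sites differ → p = 0.56, d = −0.75 ln(1 − 0.746667) = 1.029788 ≈ 1.0298.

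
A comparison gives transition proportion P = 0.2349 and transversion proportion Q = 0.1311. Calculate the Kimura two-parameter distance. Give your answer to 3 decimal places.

Under the Kimura two-parameter model, d = −½ ln(1 − 2P − Q) − ¼ ln(1 − 2Q).
1 − 2P − Q = 0.3991, giving −½ ln(0.3991) = 0.459272.
1 − 2Q = 0.7378, giving −¼ ln(0.7378) = 0.076021.
d = 0.459272 + 0.076021 = 0.535293.

0.535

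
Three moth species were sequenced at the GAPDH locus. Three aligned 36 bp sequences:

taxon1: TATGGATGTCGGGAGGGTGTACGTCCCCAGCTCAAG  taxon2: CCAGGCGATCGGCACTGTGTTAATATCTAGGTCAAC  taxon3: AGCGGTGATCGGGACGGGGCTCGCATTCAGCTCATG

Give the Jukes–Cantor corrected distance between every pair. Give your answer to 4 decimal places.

d(taxon1,taxon2) = 0.7449, d(taxon1,taxon3) = 0.6082, d(taxon2,taxon3) = 0.6735

taxon1–taxon2: 17/36 sites differ → p ≈ 0.472222, d = −0.75 ln(1 − 0.629629) = 0.744938 ≈ 0.7449.
taxon1–taxon3: 15/36 sites differ → p ≈ 0.416667, d = −0.75 ln(1 − 0.555556) = 0.608198 ≈ 0.6082.
taxon2–taxon3: 16/36 sites differ → p ≈ 0.444444, d = −0.75 ln(1 − 0.592592) = 0.673455 ≈ 0.6735.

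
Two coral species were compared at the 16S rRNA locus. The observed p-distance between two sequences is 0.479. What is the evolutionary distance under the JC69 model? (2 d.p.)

d = −(3/4) ln(1 − 4p/3) = −0.75 ln(1 − 0.638667) = −0.75 ln(0.361333)
  = −0.75 × (-1.017955) = 0.763466 substitutions/site.

0.76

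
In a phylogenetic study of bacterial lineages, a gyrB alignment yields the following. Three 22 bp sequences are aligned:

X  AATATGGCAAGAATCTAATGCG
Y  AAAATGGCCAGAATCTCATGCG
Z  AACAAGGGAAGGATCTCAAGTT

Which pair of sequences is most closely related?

X–Y: 3/22 differ, p = 0.136, d = 0.151.
X–Z: 8/22 differ, p = 0.364, d = 0.497.
Y–Z: 8/22 differ, p = 0.364, d = 0.497.
The smallest distance is between X and Y.

X and Y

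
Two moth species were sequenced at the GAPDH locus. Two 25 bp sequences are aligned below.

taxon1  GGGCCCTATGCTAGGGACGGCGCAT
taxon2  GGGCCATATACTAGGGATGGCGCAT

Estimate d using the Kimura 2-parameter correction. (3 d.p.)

Of 25 sites, 2 differences are transitions and 1 are transversions, so P = 2/25 = 0.08 and Q = 1/25 = 0.04.
Under the Kimura two-parameter model, d = −½ ln(1 − 2P − Q) − ¼ ln(1 − 2Q).
1 − 2P − Q = 0.8, giving −½ ln(0.8) = 0.111572.
1 − 2Q = 0.92, giving −¼ ln(0.92) = 0.020845.
d = 0.111572 + 0.020845 = 0.132417.

0.132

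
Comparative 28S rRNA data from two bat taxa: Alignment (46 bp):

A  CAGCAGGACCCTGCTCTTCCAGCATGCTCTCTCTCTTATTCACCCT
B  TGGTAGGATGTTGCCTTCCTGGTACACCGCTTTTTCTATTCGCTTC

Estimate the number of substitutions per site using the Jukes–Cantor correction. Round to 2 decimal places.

The sequences differ at 25 of 46 sites, so p = 25/46 ≈ 0.543478.
d = −(3/4) ln(1 − 4p/3) = −0.75 ln(1 − 0.724637) = −0.75 ln(0.275363)
  = −0.75 × (-1.289665) = 0.967249 substitutions/site.

0.97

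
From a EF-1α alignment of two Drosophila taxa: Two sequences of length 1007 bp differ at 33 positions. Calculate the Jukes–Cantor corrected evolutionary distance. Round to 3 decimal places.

p = 33/1007 ≈ 0.032771.
d = −(3/4) ln(1 − 4p/3) = −0.75 ln(1 − 0.043695) = −0.75 ln(0.956305)
  = −0.75 × (-0.044678) = 0.033509 substitutions/site.

0.034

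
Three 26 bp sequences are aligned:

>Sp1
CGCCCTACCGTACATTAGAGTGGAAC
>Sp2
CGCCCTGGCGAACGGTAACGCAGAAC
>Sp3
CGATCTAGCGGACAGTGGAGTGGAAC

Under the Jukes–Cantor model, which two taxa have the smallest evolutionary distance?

Sp1–Sp2: 9/26 differ, p = 0.346, d = 0.464.
Sp1–Sp3: 6/26 differ, p = 0.231, d = 0.276.
Sp2–Sp3: 10/26 differ, p = 0.385, d = 0.539.
The smallest distance is between Sp1 and Sp3.

Sp1 and Sp3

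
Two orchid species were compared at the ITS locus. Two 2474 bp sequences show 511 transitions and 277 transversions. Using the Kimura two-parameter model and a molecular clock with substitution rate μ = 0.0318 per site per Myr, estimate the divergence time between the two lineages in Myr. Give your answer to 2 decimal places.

P = 511/2474 ≈ 0.206548 and Q = 277/2474 ≈ 0.111964.
Under the Kimura two-parameter model, d = −½ ln(1 − 2P − Q) − ¼ ln(1 − 2Q).
1 − 2P − Q = 0.47494, giving −½ ln(0.47494) = 0.372283.
1 − 2Q = 0.776072, giving −¼ ln(0.776072) = 0.063377.
d = 0.372283 + 0.063377 = 0.435660.
Under a molecular clock d = 2μt, so t = d/(2μ) = 0.435660 / (2 × 0.0318) = 6.85 Myr.

6.85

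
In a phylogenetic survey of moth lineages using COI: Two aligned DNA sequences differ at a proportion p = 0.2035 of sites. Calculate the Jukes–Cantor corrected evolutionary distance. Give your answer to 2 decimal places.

0.24

d = −(3/4) ln(1 − 4p/3) = −0.75 ln(1 − 0.271333) = −0.75 ln(0.728667)
  = −0.75 × (-0.316538) = 0.237404 substitutions/site.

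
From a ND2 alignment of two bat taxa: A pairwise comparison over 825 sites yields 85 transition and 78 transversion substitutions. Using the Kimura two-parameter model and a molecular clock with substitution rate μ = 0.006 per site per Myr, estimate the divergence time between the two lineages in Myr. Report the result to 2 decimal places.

19.26

P = 85/825 ≈ 0.10303 and Q = 78/825 ≈ 0.094545.
Under the Kimura two-parameter model, d = −½ ln(1 − 2P − Q) − ¼ ln(1 − 2Q).
1 − 2P − Q = 0.699395, giving −½ ln(0.699395) = 0.178770.
1 − 2Q = 0.81091, giving −¼ ln(0.81091) = 0.052400.
d = 0.178770 + 0.052400 = 0.231170.
Under a molecular clock d = 2μt, so t = d/(2μ) = 0.231170 / (2 × 0.006) = 19.26 Myr.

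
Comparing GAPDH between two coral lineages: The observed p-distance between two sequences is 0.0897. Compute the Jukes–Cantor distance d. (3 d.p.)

d = −(3/4) ln(1 − 4p/3) = −0.75 ln(1 − 0.1196) = −0.75 ln(0.8804)
  = −0.75 × (-0.127379) = 0.095534 substitutions/site.

0.096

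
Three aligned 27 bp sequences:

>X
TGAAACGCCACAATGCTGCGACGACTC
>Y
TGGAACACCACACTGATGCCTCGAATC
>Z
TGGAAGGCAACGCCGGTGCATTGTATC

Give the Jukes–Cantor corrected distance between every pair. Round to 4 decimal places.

X–Y: 7/27 sites differ → p ≈ 0.259259, d = −0.75 ln(1 − 0.345679) = 0.318118 ≈ 0.3181.
X–Z: 12/27 sites differ → p ≈ 0.444444, d = −0.75 ln(1 − 0.592592) = 0.673455 ≈ 0.6735.
Y–Z: 9/27 sites differ → p ≈ 0.333333, d = −0.75 ln(1 − 0.444444) = 0.440839 ≈ 0.4408.

d(X,Y) = 0.3181, d(X,Z) = 0.6735, d(Y,Z) = 0.4408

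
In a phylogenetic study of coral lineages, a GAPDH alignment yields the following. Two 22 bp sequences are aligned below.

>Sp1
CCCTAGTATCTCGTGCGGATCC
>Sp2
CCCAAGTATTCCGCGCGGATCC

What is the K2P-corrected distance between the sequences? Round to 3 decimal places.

Of 22 sites, 3 differences are transitions and 1 are transversions, so P = 3/22 ≈ 0.136364 and Q = 1/22 ≈ 0.045455.
Under the Kimura two-parameter model, d = −½ ln(1 − 2P − Q) − ¼ ln(1 − 2Q).
1 − 2P − Q = 0.681817, giving −½ ln(0.681817) = 0.191497.
1 − 2Q = 0.90909, giving −¼ ln(0.90909) = 0.023828.
d = 0.191497 + 0.023828 = 0.215325.

0.215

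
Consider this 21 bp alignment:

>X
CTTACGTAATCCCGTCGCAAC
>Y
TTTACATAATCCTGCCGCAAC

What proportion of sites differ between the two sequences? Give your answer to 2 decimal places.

The sequences differ at 4 of 21 positions (sites 1, 6, 13, 15).
p = 4/21 = 0.190476… ≈ 0.19 (to 2 d.p.).

0.19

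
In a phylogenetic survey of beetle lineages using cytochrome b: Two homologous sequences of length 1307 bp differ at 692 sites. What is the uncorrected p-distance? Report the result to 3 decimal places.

p = 692/1307 = 0.529456… ≈ 0.529 (to 3 d.p.).

0.529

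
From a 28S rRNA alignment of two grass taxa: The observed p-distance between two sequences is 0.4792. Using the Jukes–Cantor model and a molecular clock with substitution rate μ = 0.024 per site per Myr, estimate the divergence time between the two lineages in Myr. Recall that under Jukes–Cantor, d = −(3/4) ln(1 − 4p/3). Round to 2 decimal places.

15.92

d = −(3/4) ln(1 − 4p/3) = −0.75 ln(1 − 0.638933) = −0.75 ln(0.361067)
  = −0.75 × (-1.018692) = 0.764019 substitutions/site.
Under a molecular clock d = 2μt, so t = d/(2μ) = 0.764019 / (2 × 0.024) = 15.92 Myr.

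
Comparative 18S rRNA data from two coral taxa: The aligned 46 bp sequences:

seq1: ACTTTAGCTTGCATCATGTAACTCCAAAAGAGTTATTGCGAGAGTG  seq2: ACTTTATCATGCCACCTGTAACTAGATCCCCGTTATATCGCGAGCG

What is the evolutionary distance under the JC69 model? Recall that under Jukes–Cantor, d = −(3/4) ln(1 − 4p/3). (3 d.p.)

0.467

The sequences differ at 16 of 46 sites, so p = 16/46 ≈ 0.347826.
d = −(3/4) ln(1 − 4p/3) = −0.75 ln(1 − 0.463768) = −0.75 ln(0.536232)
  = −0.75 × (-0.623188) = 0.467391 substitutions/site.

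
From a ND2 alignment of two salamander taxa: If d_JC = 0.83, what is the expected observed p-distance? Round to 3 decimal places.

0.502

p = (3/4)(1 − e^(−4d/3)) = 0.75 × (1 − e^(-1.106667)) = 0.75 × (1 − 0.330659) = 0.502006.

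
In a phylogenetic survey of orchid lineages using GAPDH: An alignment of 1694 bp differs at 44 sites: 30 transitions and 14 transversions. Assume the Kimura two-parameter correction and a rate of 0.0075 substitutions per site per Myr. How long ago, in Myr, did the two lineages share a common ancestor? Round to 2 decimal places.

1.77

P = 30/1694 ≈ 0.01771 and Q = 14/1694 ≈ 0.008264.
Under the Kimura two-parameter model, d = −½ ln(1 − 2P − Q) − ¼ ln(1 − 2Q).
1 − 2P − Q = 0.956316, giving −½ ln(0.956316) = 0.022333.
1 − 2Q = 0.983472, giving −¼ ln(0.983472) = 0.004167.
d = 0.022333 + 0.004167 = 0.026500.
Under a molecular clock d = 2μt, so t = d/(2μ) = 0.026500 / (2 × 0.0075) = 1.77 Myr.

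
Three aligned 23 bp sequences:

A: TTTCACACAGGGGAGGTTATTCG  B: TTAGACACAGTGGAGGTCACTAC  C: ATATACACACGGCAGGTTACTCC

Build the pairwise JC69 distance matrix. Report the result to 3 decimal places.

d(A,B) = 0.390, d(A,C) = 0.390, d(B,C) = 0.390

A–B: 7/23 sites differ → p ≈ 0.304348, d = −0.75 ln(1 − 0.405797) = 0.390401 ≈ 0.390.
A–C: 7/23 sites differ → p ≈ 0.304348, d = −0.75 ln(1 − 0.405797) = 0.390401 ≈ 0.390.
B–C: 7/23 sites differ → p ≈ 0.304348, d = −0.75 ln(1 − 0.405797) = 0.390401 ≈ 0.390.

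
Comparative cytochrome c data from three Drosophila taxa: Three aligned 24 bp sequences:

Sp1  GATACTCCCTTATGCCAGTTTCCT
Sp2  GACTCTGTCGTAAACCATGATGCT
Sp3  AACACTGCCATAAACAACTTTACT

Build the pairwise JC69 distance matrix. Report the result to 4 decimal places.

Sp1–Sp2: 11/24 sites differ → p ≈ 0.458333, d = −0.75 ln(1 − 0.611111) = 0.708346 ≈ 0.7083.
Sp1–Sp3: 9/24 sites differ → p = 0.375, d = −0.75 ln(1 − 0.5) = 0.519860 ≈ 0.5199.
Sp2–Sp3: 9/24 sites differ → p = 0.375, d = −0.75 ln(1 − 0.5) = 0.519860 ≈ 0.5199.

d(Sp1,Sp2) = 0.7083, d(Sp1,Sp3) = 0.5199, d(Sp2,Sp3) = 0.5199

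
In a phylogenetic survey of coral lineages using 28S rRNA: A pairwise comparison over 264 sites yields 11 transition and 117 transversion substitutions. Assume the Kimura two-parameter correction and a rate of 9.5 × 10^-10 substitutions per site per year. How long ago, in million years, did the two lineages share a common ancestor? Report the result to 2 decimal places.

482.90

P = 11/264 ≈ 0.041667 and Q = 117/264 ≈ 0.443182.
Under the Kimura two-parameter model, d = −½ ln(1 − 2P − Q) − ¼ ln(1 − 2Q).
1 − 2P − Q = 0.473484, giving −½ ln(0.473484) = 0.373819.
1 − 2Q = 0.113636, giving −¼ ln(0.113636) = 0.543689.
d = 0.373819 + 0.543689 = 0.917508.
Under a molecular clock d = 2μt, so t = d/(2μ) = 0.917508 / (2 × 9.5 × 10^-10) = 482.90 million years.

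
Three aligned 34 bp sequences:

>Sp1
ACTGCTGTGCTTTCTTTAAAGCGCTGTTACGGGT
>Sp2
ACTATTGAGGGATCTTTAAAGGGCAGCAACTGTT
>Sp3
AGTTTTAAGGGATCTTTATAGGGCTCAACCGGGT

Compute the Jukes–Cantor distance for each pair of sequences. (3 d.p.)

d(Sp1,Sp2) = 0.477, d(Sp1,Sp3) = 0.597, d(Sp2,Sp3) = 0.373

Sp1–Sp2: 12/34 sites differ → p ≈ 0.352941, d = −0.75 ln(1 − 0.470588) = 0.476991 ≈ 0.477.
Sp1–Sp3: 14/34 sites differ → p ≈ 0.411765, d = −0.75 ln(1 − 0.54902) = 0.597249 ≈ 0.597.
Sp2–Sp3: 10/34 sites differ → p ≈ 0.294118, d = −0.75 ln(1 − 0.392157) = 0.373379 ≈ 0.373.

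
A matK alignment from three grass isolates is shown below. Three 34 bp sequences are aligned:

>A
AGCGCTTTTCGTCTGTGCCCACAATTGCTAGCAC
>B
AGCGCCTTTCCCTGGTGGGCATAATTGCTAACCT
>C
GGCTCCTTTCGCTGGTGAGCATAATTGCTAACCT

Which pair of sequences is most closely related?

A–B: 11/34 differ, p = 0.324, d = 0.423.
A–C: 12/34 differ, p = 0.353, d = 0.477.
B–C: 4/34 differ, p = 0.118, d = 0.128.
The smallest distance is between B and C.

B and C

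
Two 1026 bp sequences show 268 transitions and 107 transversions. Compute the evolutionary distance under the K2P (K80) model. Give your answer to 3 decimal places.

0.551

P = 268/1026 ≈ 0.261209 and Q = 107/1026 ≈ 0.104288.
Under the Kimura two-parameter model, d = −½ ln(1 − 2P − Q) − ¼ ln(1 − 2Q).
1 − 2P − Q = 0.373294, giving −½ ln(0.373294) = 0.492694.
1 − 2Q = 0.791424, giving −¼ ln(0.791424) = 0.058480.
d = 0.492694 + 0.058480 = 0.551174.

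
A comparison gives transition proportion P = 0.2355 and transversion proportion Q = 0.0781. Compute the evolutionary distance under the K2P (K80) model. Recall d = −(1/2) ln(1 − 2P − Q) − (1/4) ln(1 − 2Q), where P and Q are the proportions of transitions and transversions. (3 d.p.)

Under the Kimura two-parameter model, d = −½ ln(1 − 2P − Q) − ¼ ln(1 − 2Q).
1 − 2P − Q = 0.4509, giving −½ ln(0.4509) = 0.398255.
1 − 2Q = 0.8438, giving −¼ ln(0.8438) = 0.042460.
d = 0.398255 + 0.042460 = 0.440715.

0.441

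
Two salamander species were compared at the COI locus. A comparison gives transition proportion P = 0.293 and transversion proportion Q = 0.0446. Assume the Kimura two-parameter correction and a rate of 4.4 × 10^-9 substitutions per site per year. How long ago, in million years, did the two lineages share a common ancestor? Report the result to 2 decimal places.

59.24

Under the Kimura two-parameter model, d = −½ ln(1 − 2P − Q) − ¼ ln(1 − 2Q).
1 − 2P − Q = 0.3694, giving −½ ln(0.3694) = 0.497938.
1 − 2Q = 0.9108, giving −¼ ln(0.9108) = 0.023358.
d = 0.497938 + 0.023358 = 0.521296.
Under a molecular clock d = 2μt, so t = d/(2μ) = 0.521296 / (2 × 4.4 × 10^-9) = 59.24 million years.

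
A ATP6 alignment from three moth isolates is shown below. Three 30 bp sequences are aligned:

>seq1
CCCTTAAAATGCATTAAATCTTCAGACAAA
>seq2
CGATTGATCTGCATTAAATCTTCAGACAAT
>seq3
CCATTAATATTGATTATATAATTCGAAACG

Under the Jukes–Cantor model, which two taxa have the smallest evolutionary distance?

seq1–seq2: 6/30 differ, p = 0.200, d = 0.233.
seq1–seq3: 12/30 differ, p = 0.400, d = 0.572.
seq2–seq3: 13/30 differ, p = 0.433, d = 0.647.
The smallest distance is between seq1 and seq2.

seq1 and seq2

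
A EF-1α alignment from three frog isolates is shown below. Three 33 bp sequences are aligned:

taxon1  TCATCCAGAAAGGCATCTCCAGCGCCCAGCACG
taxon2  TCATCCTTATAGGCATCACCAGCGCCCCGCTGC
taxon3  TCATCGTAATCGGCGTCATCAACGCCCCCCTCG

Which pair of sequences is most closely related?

taxon1 and taxon2

taxon1–taxon2: 8/33 differ, p = 0.242, d = 0.293.
taxon1–taxon3: 12/33 differ, p = 0.364, d = 0.497.
taxon2–taxon3: 9/33 differ, p = 0.273, d = 0.339.
The smallest distance is between taxon1 and taxon2.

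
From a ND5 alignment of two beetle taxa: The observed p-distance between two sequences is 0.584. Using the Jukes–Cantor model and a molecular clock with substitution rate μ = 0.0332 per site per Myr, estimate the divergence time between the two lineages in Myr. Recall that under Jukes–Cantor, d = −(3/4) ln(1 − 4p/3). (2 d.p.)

17.03

d = −(3/4) ln(1 − 4p/3) = −0.75 ln(1 − 0.778667) = −0.75 ln(0.221333)
  = −0.75 × (-1.508087) = 1.131065 substitutions/site.
Under a molecular clock d = 2μt, so t = d/(2μ) = 1.131065 / (2 × 0.0332) = 17.03 Myr.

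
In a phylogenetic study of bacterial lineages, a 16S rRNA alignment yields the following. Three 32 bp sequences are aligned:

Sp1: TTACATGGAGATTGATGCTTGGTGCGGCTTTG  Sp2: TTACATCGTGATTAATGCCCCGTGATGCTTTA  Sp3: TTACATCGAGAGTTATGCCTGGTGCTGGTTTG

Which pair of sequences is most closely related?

Sp1 and Sp3

Sp1–Sp2: 9/32 differ, p = 0.281, d = 0.353.
Sp1–Sp3: 6/32 differ, p = 0.188, d = 0.216.
Sp2–Sp3: 8/32 differ, p = 0.250, d = 0.304.
The smallest distance is between Sp1 and Sp3.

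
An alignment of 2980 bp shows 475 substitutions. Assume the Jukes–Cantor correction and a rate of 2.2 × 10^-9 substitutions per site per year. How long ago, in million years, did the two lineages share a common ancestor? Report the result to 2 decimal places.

p = 475/2980 ≈ 0.159396.
d = −(3/4) ln(1 − 4p/3) = −0.75 ln(1 − 0.212528) = −0.75 ln(0.787472)
  = −0.75 × (-0.238927) = 0.179195 substitutions/site.
Under a molecular clock d = 2μt, so t = d/(2μ) = 0.179195 / (2 × 2.2 × 10^-9) = 40.73 million years.

40.73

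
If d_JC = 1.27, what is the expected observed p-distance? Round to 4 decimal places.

p = (3/4)(1 − e^(−4d/3)) = 0.75 × (1 − e^(-1.693333)) = 0.75 × (1 − 0.183906) = 0.612071.

0.6121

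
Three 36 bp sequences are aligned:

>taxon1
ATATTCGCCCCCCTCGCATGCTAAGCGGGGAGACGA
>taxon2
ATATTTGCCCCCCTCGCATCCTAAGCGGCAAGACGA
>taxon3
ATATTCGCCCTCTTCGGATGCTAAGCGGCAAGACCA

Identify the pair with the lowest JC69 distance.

taxon1 and taxon2

taxon1–taxon2: 4/36 differ, p = 0.111, d = 0.120.
taxon1–taxon3: 6/36 differ, p = 0.167, d = 0.188.
taxon2–taxon3: 6/36 differ, p = 0.167, d = 0.188.
The smallest distance is between taxon1 and taxon2.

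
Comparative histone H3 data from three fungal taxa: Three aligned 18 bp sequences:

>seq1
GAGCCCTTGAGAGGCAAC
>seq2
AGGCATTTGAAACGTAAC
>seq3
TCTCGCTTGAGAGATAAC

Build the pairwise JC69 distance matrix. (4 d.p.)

seq1–seq2: 7/18 sites differ → p ≈ 0.388889, d = −0.75 ln(1 − 0.518519) = 0.548166 ≈ 0.5482.
seq1–seq3: 6/18 sites differ → p ≈ 0.333333, d = −0.75 ln(1 − 0.444444) = 0.440839 ≈ 0.4408.
seq2–seq3: 8/18 sites differ → p ≈ 0.444444, d = −0.75 ln(1 − 0.592592) = 0.673455 ≈ 0.6735.

d(seq1,seq2) = 0.5482, d(seq1,seq3) = 0.4408, d(seq2,seq3) = 0.6735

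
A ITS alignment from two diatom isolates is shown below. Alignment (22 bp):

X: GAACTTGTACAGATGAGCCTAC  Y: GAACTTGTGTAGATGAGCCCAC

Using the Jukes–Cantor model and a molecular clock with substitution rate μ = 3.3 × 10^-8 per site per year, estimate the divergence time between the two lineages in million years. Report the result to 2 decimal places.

2.28

The sequences differ at 3 of 22 sites (9, 10, 20), so p = 3/22 ≈ 0.136364.
d = −(3/4) ln(1 − 4p/3) = −0.75 ln(1 − 0.181819) = −0.75 ln(0.818181)
  = −0.75 × (-0.200672) = 0.150504 substitutions/site.
Under a molecular clock d = 2μt, so t = d/(2μ) = 0.150504 / (2 × 3.3 × 10^-8) = 2.28 million years.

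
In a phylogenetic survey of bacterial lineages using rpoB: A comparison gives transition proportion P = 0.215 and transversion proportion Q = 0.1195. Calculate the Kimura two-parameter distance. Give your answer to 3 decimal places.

Under the Kimura two-parameter model, d = −½ ln(1 − 2P − Q) − ¼ ln(1 − 2Q).
1 − 2P − Q = 0.4505, giving −½ ln(0.4505) = 0.398699.
1 − 2Q = 0.761, giving −¼ ln(0.761) = 0.068280.
d = 0.398699 + 0.068280 = 0.466979.

0.467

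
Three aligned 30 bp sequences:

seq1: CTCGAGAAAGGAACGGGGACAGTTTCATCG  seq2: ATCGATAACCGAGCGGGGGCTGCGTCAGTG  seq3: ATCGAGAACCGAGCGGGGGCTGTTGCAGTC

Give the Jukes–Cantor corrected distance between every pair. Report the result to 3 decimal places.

seq1–seq2: 11/30 sites differ → p ≈ 0.366667, d = −0.75 ln(1 − 0.488889) = 0.503376 ≈ 0.503.
seq1–seq3: 10/30 sites differ → p ≈ 0.333333, d = −0.75 ln(1 − 0.444444) = 0.440839 ≈ 0.441.
seq2–seq3: 5/30 sites differ → p ≈ 0.166667, d = −0.75 ln(1 − 0.222223) = 0.188487 ≈ 0.188.

d(seq1,seq2) = 0.503, d(seq1,seq3) = 0.441, d(seq2,seq3) = 0.188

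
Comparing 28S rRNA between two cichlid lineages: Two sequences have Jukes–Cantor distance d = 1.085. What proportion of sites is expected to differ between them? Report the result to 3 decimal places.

p = (3/4)(1 − e^(−4d/3)) = 0.75 × (1 − e^(-1.446667)) = 0.75 × (1 − 0.235353) = 0.573485.

0.573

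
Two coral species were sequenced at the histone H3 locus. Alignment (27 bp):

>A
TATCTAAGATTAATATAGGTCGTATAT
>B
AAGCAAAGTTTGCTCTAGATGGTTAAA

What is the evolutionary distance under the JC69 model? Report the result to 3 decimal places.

The sequences differ at 12 of 27 sites, so p = 12/27 ≈ 0.444444.
d = −(3/4) ln(1 − 4p/3) = −0.75 ln(1 − 0.592592) = −0.75 ln(0.407408)
  = −0.75 × (-0.897940) = 0.673455 substitutions/site.

0.673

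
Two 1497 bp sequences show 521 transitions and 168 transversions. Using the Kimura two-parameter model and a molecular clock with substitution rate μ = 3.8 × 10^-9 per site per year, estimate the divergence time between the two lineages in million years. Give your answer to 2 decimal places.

117.03

P = 521/1497 ≈ 0.348029 and Q = 168/1497 ≈ 0.112224.
Under the Kimura two-parameter model, d = −½ ln(1 − 2P − Q) − ¼ ln(1 − 2Q).
1 − 2P − Q = 0.191718, giving −½ ln(0.191718) = 0.825865.
1 − 2Q = 0.775552, giving −¼ ln(0.775552) = 0.063545.
d = 0.825865 + 0.063545 = 0.889410.
Under a molecular clock d = 2μt, so t = d/(2μ) = 0.889410 / (2 × 3.8 × 10^-9) = 117.03 million years.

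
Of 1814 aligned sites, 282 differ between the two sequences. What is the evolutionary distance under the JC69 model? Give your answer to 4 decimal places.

0.1742

p = 282/1814 ≈ 0.155458.
d = −(3/4) ln(1 − 4p/3) = −0.75 ln(1 − 0.207277) = −0.75 ln(0.792723)
  = −0.75 × (-0.232281) = 0.174211 substitutions/site.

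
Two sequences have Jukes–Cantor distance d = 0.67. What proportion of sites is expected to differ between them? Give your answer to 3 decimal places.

0.443

p = (3/4)(1 − e^(−4d/3)) = 0.75 × (1 − e^(-0.893333)) = 0.75 × (1 − 0.409289) = 0.443033.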